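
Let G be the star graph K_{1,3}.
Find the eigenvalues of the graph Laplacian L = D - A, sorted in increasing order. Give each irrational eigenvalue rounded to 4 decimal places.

[0, 1, 1, 4]

The graph has 4 vertices and degree multiset [3, 1, 1, 1]; D is the diagonal matrix of degrees and L = D - A. Diagonalising L (or applying a numerical eigensolver to the 4x4 matrix) gives the spectrum above. The largest eigenvalue, 4, is at most the vertex count 4.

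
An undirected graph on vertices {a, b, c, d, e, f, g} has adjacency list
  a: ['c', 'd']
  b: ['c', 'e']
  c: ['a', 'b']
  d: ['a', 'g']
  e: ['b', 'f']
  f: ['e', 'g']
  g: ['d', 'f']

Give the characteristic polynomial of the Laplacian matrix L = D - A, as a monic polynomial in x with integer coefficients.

x^7 - 14x^6 + 77x^5 - 210x^4 + 294x^3 - 196x^2 + 49x

With the vertex order [a, b, c, d, e, f, g], the degrees are [2, 2, 2, 2, 2, 2, 2], giving D = diag(2, 2, 2, 2, 2, 2, 2) and L = D - A. L has integer entries, so p(x) = det(xI - L) has integer coefficients. Expanding the determinant yields x^7 - 14x^6 + 77x^5 - 210x^4 + 294x^3 - 196x^2 + 49x. Since p(0) = det(-L) = 0, x divides p(x). There is one zero in the spectrum, matching the 1 component.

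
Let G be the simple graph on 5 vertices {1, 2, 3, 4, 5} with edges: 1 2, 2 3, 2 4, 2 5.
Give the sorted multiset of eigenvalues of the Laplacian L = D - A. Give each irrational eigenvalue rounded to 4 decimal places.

Each diagonal entry of L is the vertex degree and each off-diagonal entry is -1 where an edge is present, 0 otherwise; in the order [1, 2, 3, 4, 5] the diagonal is [1, 4, 1, 1, 1]. Since every row of L sums to 0, the all-ones vector is in the kernel and 0 is an eigenvalue. There is one zero in the spectrum, matching the 1 component.

[0, 1, 1, 1, 5]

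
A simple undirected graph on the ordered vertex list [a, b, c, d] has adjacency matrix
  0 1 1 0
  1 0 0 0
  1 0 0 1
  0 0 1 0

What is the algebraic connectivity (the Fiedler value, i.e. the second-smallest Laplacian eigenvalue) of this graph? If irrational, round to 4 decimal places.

With the vertex order [a, b, c, d], the degrees are [2, 1, 2, 1], giving D = diag(2, 1, 2, 1) and L = D - A. Computing the eigenvalues of L and sorting gives [0, 0.5858, 2, 3.4142]. The Fiedler value lambda_2 = 0.5858 is strictly positive, so the graph is connected.

0.5858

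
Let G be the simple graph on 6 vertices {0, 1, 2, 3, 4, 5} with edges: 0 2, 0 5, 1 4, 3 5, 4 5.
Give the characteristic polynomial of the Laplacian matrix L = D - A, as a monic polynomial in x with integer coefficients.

x^6 - 10x^5 + 35x^4 - 52x^3 + 31x^2 - 6x

Reading degrees in the order [0, 1, 2, 3, 4, 5] gives [2, 1, 1, 1, 2, 3]; set D = diag(2, 1, 1, 1, 2, 3) and form L = D - A. Computing det(xI - L) by cofactor expansion (or equivalently via sum-over-permutations) gives x^6 - 10x^5 + 35x^4 - 52x^3 + 31x^2 - 6x. The coefficient of x^5 equals -trace(L) = -10, matching the sum of degrees. The eigenvalues sum to 10, which equals trace(L) = 2|E|. There is one zero in the spectrum, matching the 1 component.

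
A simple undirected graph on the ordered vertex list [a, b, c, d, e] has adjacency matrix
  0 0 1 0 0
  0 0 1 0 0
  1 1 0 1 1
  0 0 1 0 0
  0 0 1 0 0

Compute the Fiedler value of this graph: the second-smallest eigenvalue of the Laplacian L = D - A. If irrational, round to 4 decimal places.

1

With the vertex order [a, b, c, d, e], the degrees are [1, 1, 4, 1, 1], giving D = diag(1, 1, 4, 1, 1) and L = D - A. Computing the eigenvalues of L and sorting gives [0, 1, 1, 1, 5]. The Fiedler value lambda_2 = 1 is strictly positive, so the graph is connected. By the matrix-tree theorem the graph has (1/5) * product of the nonzero eigenvalues = 1 spanning tree.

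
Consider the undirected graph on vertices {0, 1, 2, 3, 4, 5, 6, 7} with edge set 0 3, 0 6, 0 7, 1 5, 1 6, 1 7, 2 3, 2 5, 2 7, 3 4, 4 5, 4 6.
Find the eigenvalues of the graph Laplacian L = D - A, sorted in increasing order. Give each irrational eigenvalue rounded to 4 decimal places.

[0, 2, 2, 2, 4, 4, 4, 6]

Each diagonal entry of L is the vertex degree and each off-diagonal entry is -1 where an edge is present, 0 otherwise; in the order [0, 1, 2, 3, 4, 5, 6, 7] the diagonal is [3, 3, 3, 3, 3, 3, 3, 3]. Since every row of L sums to 0, the all-ones vector is in the kernel and 0 is an eigenvalue. The single zero eigenvalue shows the graph is connected. The eigenvalues sum to 24, which equals trace(L) = 2|E|.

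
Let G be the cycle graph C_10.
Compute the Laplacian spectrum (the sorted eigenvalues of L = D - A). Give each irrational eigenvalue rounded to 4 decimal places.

[0, 0.3820, 0.3820, 1.3820, 1.3820, 2.6180, 2.6180, 3.6180, 3.6180, 4]

The graph has 10 vertices and degree multiset [2, 2, 2, 2, 2, 2, 2, 2, 2, 2]; D is the diagonal matrix of degrees and L = D - A. Diagonalising L (or applying a numerical eigensolver to the 10x10 matrix) gives the spectrum above. The single zero eigenvalue shows the graph is connected. By the matrix-tree theorem the graph has (1/10) * product of the nonzero eigenvalues = 10 spanning trees.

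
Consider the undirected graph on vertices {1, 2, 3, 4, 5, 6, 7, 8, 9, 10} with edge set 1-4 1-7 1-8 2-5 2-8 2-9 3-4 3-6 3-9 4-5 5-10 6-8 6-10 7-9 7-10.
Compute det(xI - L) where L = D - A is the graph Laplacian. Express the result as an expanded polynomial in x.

x^10 - 30x^9 + 390x^8 - 2880x^7 + 13305x^6 - 39882x^5 + 77640x^4 - 94800x^3 + 66000x^2 - 20000x

Reading degrees in the order [1, 2, 3, 4, 5, 6, 7, 8, 9, 10] gives [3, 3, 3, 3, 3, 3, 3, 3, 3, 3]; set D = diag(3, 3, 3, 3, 3, 3, 3, 3, 3, 3) and form L = D - A. L has integer entries, so p(x) = det(xI - L) has integer coefficients. Expanding the determinant yields x^10 - 30x^9 + 390x^8 - 2880x^7 + 13305x^6 - 39882x^5 + 77640x^4 - 94800x^3 + 66000x^2 - 20000x. The coefficient of x^9 equals -trace(L) = -30, matching the sum of degrees.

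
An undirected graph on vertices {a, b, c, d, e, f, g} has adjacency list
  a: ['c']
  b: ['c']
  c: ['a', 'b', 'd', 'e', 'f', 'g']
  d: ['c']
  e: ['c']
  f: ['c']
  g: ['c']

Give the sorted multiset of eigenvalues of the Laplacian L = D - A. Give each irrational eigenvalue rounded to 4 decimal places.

Each diagonal entry of L is the vertex degree and each off-diagonal entry is -1 where an edge is present, 0 otherwise; in the order [a, b, c, d, e, f, g] the diagonal is [1, 1, 6, 1, 1, 1, 1]. L is symmetric positive semidefinite, so every eigenvalue is real and nonnegative. The single zero eigenvalue shows the graph is connected. By the matrix-tree theorem the graph has (1/7) * product of the nonzero eigenvalues = 1 spanning tree.

[0, 1, 1, 1, 1, 1, 7]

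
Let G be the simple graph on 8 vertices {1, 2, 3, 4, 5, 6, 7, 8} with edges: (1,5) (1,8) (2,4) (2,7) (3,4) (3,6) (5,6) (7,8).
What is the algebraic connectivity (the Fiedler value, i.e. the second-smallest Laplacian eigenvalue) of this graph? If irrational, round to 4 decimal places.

0.5858

With the vertex order [1, 2, 3, 4, 5, 6, 7, 8], the degrees are [2, 2, 2, 2, 2, 2, 2, 2], giving D = diag(2, 2, 2, 2, 2, 2, 2, 2) and L = D - A. The sorted Laplacian eigenvalues are [0, 0.5858, 0.5858, 2, 2, 3.4142, 3.4142, 4]; the algebraic connectivity is the second entry, 0.5858. There is one zero in the spectrum, matching the 1 component.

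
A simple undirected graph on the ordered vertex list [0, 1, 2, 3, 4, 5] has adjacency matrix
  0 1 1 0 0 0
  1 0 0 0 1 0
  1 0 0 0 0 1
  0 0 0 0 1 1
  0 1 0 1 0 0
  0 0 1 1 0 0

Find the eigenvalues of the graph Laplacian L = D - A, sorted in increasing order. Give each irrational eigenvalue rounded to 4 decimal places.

Reading degrees in the order [0, 1, 2, 3, 4, 5] gives [2, 2, 2, 2, 2, 2]; set D = diag(2, 2, 2, 2, 2, 2) and form L = D - A. Since every row of L sums to 0, the all-ones vector is in the kernel and 0 is an eigenvalue. By the matrix-tree theorem the graph has (1/6) * product of the nonzero eigenvalues = 6 spanning trees.

[0, 1, 1, 3, 3, 4]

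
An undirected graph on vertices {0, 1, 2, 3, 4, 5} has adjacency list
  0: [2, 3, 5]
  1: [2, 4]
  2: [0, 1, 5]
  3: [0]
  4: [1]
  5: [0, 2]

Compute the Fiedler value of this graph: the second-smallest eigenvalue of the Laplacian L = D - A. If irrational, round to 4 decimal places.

0.4131

Reading degrees in the order [0, 1, 2, 3, 4, 5] gives [3, 2, 3, 1, 1, 2]; set D = diag(3, 2, 3, 1, 1, 2) and form L = D - A. The sorted Laplacian eigenvalues are [0, 0.4131, 1.1369, 2.3595, 3.6977, 4.3928]; the algebraic connectivity is the second entry, 0.4131. The largest eigenvalue, 4.3928, is at most the vertex count 6. There is one zero in the spectrum, matching the 1 component.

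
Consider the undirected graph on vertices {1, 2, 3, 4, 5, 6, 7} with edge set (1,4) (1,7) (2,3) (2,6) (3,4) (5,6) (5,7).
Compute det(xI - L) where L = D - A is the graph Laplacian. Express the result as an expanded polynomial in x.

x^7 - 14x^6 + 77x^5 - 210x^4 + 294x^3 - 196x^2 + 49x

Each diagonal entry of L is the vertex degree and each off-diagonal entry is -1 where an edge is present, 0 otherwise; in the order [1, 2, 3, 4, 5, 6, 7] the diagonal is [2, 2, 2, 2, 2, 2, 2]. Computing det(xI - L) by cofactor expansion (or equivalently via sum-over-permutations) gives x^7 - 14x^6 + 77x^5 - 210x^4 + 294x^3 - 196x^2 + 49x. Since p(0) = det(-L) = 0, x divides p(x). The eigenvalues sum to 14, which equals trace(L) = 2|E|.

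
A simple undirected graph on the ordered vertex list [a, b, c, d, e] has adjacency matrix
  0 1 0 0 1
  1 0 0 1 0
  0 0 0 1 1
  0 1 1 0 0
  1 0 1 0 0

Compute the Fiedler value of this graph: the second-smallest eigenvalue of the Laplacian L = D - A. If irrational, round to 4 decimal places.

Each diagonal entry of L is the vertex degree and each off-diagonal entry is -1 where an edge is present, 0 otherwise; in the order [a, b, c, d, e] the diagonal is [2, 2, 2, 2, 2]. The sorted Laplacian eigenvalues are [0, 1.3820, 1.3820, 3.6180, 3.6180]; the algebraic connectivity is the second entry, 1.3820.

1.3820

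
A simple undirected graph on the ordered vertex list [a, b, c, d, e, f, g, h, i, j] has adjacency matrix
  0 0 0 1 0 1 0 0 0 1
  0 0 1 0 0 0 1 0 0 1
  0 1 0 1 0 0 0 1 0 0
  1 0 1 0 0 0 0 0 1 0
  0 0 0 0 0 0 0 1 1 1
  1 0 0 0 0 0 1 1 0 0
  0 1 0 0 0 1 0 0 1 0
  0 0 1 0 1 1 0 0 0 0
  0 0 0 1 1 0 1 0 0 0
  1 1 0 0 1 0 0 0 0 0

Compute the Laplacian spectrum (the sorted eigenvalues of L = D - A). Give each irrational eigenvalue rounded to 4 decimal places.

[0, 2, 2, 2, 2, 2, 5, 5, 5, 5]

Reading degrees in the order [a, b, c, d, e, f, g, h, i, j] gives [3, 3, 3, 3, 3, 3, 3, 3, 3, 3]; set D = diag(3, 3, 3, 3, 3, 3, 3, 3, 3, 3) and form L = D - A. L is symmetric positive semidefinite, so every eigenvalue is real and nonnegative. The single zero eigenvalue shows the graph is connected.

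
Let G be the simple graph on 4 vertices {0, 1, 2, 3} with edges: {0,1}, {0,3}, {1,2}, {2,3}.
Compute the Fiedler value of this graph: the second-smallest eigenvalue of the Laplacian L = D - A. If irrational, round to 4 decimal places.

2

With the vertex order [0, 1, 2, 3], the degrees are [2, 2, 2, 2], giving D = diag(2, 2, 2, 2) and L = D - A. The sorted Laplacian eigenvalues are [0, 2, 2, 4]; the algebraic connectivity is the second entry, 2. There is one zero in the spectrum, matching the 1 component.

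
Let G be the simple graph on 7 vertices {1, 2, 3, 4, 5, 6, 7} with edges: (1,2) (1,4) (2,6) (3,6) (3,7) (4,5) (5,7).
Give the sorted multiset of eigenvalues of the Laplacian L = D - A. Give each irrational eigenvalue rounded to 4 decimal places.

[0, 0.7530, 0.7530, 2.4450, 2.4450, 3.8019, 3.8019]

Reading degrees in the order [1, 2, 3, 4, 5, 6, 7] gives [2, 2, 2, 2, 2, 2, 2]; set D = diag(2, 2, 2, 2, 2, 2, 2) and form L = D - A. The multiplicity of 0 as a Laplacian eigenvalue equals the number of connected components. The single zero eigenvalue shows the graph is connected. The largest eigenvalue, 3.8019, is at most the vertex count 7. By the matrix-tree theorem the graph has (1/7) * product of the nonzero eigenvalues = 7 spanning trees.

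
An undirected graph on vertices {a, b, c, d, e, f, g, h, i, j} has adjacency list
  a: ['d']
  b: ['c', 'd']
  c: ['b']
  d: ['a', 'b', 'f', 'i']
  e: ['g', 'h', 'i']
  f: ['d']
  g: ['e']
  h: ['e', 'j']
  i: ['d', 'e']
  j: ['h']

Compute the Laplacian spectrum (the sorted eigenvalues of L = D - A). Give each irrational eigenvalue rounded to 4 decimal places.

[0, 0.1626, 0.5188, 0.6270, 1, 1.5072, 2.3111, 2.5027, 4.1701, 5.2005]

Reading degrees in the order [a, b, c, d, e, f, g, h, i, j] gives [1, 2, 1, 4, 3, 1, 1, 2, 2, 1]; set D = diag(1, 2, 1, 4, 3, 1, 1, 2, 2, 1) and form L = D - A. L is symmetric positive semidefinite, so every eigenvalue is real and nonnegative. The single zero eigenvalue shows the graph is connected.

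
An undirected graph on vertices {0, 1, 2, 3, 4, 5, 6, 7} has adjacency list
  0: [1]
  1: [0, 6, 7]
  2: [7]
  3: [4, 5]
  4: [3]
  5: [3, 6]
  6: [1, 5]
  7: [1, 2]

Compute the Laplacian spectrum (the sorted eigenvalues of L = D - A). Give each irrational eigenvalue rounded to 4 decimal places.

[0, 0.1864, 0.5858, 1, 2, 2.4707, 3.4142, 4.3429]

With the vertex order [0, 1, 2, 3, 4, 5, 6, 7], the degrees are [1, 3, 1, 2, 1, 2, 2, 2], giving D = diag(1, 3, 1, 2, 1, 2, 2, 2) and L = D - A. The multiplicity of 0 as a Laplacian eigenvalue equals the number of connected components. The largest eigenvalue, 4.3429, is at most the vertex count 8.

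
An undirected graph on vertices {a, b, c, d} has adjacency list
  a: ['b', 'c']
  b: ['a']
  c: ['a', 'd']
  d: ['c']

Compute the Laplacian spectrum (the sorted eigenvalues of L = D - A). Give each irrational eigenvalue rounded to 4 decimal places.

With the vertex order [a, b, c, d], the degrees are [2, 1, 2, 1], giving D = diag(2, 1, 2, 1) and L = D - A. Diagonalising L (or applying a numerical eigensolver to the 4x4 matrix) gives the spectrum above. By the matrix-tree theorem the graph has (1/4) * product of the nonzero eigenvalues = 1 spanning tree. There is one zero in the spectrum, matching the 1 component.

[0, 0.5858, 2, 3.4142]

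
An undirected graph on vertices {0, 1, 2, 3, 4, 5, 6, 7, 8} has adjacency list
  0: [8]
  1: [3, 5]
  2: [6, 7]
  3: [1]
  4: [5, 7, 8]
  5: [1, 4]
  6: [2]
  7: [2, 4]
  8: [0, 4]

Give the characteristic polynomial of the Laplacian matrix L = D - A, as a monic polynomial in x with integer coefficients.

x^9 - 16x^8 + 104x^7 - 354x^6 + 677x^5 - 724x^4 + 405x^3 - 102x^2 + 9x

Reading degrees in the order [0, 1, 2, 3, 4, 5, 6, 7, 8] gives [1, 2, 2, 1, 3, 2, 1, 2, 2]; set D = diag(1, 2, 2, 1, 3, 2, 1, 2, 2) and form L = D - A. Computing det(xI - L) by cofactor expansion (or equivalently via sum-over-permutations) gives x^9 - 16x^8 + 104x^7 - 354x^6 + 677x^5 - 724x^4 + 405x^3 - 102x^2 + 9x. The coefficient of x^8 equals -trace(L) = -16, matching the sum of degrees. The eigenvalues sum to 16, which equals trace(L) = 2|E|. The largest eigenvalue, 4.4605, is at most the vertex count 9.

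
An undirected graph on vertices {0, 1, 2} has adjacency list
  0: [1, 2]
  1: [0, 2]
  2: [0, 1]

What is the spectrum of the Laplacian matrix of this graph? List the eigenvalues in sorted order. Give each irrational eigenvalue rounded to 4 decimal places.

[0, 3, 3]

Reading degrees in the order [0, 1, 2] gives [2, 2, 2]; set D = diag(2, 2, 2) and form L = D - A. The multiplicity of 0 as a Laplacian eigenvalue equals the number of connected components.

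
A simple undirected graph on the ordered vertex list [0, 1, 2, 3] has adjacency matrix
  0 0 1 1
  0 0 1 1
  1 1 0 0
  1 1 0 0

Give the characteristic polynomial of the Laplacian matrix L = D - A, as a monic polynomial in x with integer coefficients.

With the vertex order [0, 1, 2, 3], the degrees are [2, 2, 2, 2], giving D = diag(2, 2, 2, 2) and L = D - A. The eigenvalues of L are [0, 2, 2, 4]; the characteristic polynomial is the product of (x - lambda_i), which multiplies out to x^4 - 8x^3 + 20x^2 - 16x. The constant term is 0 because L is singular (the all-ones vector lies in its kernel). The eigenvalues sum to 8, which equals trace(L) = 2|E|.

x^4 - 8x^3 + 20x^2 - 16x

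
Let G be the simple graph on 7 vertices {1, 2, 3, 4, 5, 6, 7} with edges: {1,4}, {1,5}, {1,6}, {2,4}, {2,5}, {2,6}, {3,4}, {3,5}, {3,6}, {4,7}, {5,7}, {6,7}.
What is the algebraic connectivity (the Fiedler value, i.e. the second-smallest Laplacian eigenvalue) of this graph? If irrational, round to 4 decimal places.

Reading degrees in the order [1, 2, 3, 4, 5, 6, 7] gives [3, 3, 3, 4, 4, 4, 3]; set D = diag(3, 3, 3, 4, 4, 4, 3) and form L = D - A. The smallest Laplacian eigenvalue is always 0. The next one, lambda_2 = 3, measures how hard the graph is to disconnect: larger values mean better connectivity. By the matrix-tree theorem the graph has (1/7) * product of the nonzero eigenvalues = 432 spanning trees.

3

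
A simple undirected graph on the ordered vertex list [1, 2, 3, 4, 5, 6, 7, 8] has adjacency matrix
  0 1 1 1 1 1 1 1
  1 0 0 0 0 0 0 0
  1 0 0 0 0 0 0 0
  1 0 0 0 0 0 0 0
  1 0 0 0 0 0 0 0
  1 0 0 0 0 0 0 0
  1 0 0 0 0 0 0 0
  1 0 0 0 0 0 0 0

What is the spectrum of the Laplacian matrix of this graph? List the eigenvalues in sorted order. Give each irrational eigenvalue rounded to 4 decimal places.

With the vertex order [1, 2, 3, 4, 5, 6, 7, 8], the degrees are [7, 1, 1, 1, 1, 1, 1, 1], giving D = diag(7, 1, 1, 1, 1, 1, 1, 1) and L = D - A. L is symmetric positive semidefinite, so every eigenvalue is real and nonnegative. The single zero eigenvalue shows the graph is connected. The largest eigenvalue, 8, is at most the vertex count 8. There is one zero in the spectrum, matching the 1 component.

[0, 1, 1, 1, 1, 1, 1, 8]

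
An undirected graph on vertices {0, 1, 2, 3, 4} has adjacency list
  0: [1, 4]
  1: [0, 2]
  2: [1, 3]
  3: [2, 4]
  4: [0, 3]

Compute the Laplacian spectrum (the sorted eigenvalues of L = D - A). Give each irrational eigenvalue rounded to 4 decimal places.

With the vertex order [0, 1, 2, 3, 4], the degrees are [2, 2, 2, 2, 2], giving D = diag(2, 2, 2, 2, 2) and L = D - A. Since every row of L sums to 0, the all-ones vector is in the kernel and 0 is an eigenvalue. There is one zero in the spectrum, matching the 1 component.

[0, 1.3820, 1.3820, 3.6180, 3.6180]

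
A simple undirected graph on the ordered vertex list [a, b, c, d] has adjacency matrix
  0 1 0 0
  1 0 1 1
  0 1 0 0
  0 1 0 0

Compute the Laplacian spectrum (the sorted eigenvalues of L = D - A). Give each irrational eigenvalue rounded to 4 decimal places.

Reading degrees in the order [a, b, c, d] gives [1, 3, 1, 1]; set D = diag(1, 3, 1, 1) and form L = D - A. Since every row of L sums to 0, the all-ones vector is in the kernel and 0 is an eigenvalue. The single zero eigenvalue shows the graph is connected.

[0, 1, 1, 4]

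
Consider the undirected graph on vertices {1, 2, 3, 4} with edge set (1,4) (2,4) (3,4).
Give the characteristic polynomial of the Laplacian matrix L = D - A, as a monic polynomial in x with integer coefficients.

With the vertex order [1, 2, 3, 4], the degrees are [1, 1, 1, 3], giving D = diag(1, 1, 1, 3) and L = D - A. Computing det(xI - L) by cofactor expansion (or equivalently via sum-over-permutations) gives x^4 - 6x^3 + 9x^2 - 4x. The coefficient of x^3 equals -trace(L) = -6, matching the sum of degrees. There is one zero in the spectrum, matching the 1 component. The eigenvalues sum to 6, which equals trace(L) = 2|E|.

x^4 - 6x^3 + 9x^2 - 4x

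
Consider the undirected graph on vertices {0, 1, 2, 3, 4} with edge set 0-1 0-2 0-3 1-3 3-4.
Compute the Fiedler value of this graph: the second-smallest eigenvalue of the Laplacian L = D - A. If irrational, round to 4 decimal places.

0.6972

Each diagonal entry of L is the vertex degree and each off-diagonal entry is -1 where an edge is present, 0 otherwise; in the order [0, 1, 2, 3, 4] the diagonal is [3, 2, 1, 3, 1]. The sorted Laplacian eigenvalues are [0, 0.6972, 1.3820, 3.6180, 4.3028]; the algebraic connectivity is the second entry, 0.6972. By the matrix-tree theorem the graph has (1/5) * product of the nonzero eigenvalues = 3 spanning trees.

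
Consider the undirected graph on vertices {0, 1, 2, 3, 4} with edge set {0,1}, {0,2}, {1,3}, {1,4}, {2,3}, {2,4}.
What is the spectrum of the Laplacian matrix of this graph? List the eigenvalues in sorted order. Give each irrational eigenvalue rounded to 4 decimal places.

[0, 2, 2, 3, 5]

With the vertex order [0, 1, 2, 3, 4], the degrees are [2, 3, 3, 2, 2], giving D = diag(2, 3, 3, 2, 2) and L = D - A. Diagonalising L (or applying a numerical eigensolver to the 5x5 matrix) gives the spectrum above. The single zero eigenvalue shows the graph is connected. There is one zero in the spectrum, matching the 1 component.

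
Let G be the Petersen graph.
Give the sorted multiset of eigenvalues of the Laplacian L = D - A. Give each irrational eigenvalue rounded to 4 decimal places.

[0, 2, 2, 2, 2, 2, 5, 5, 5, 5]

The graph has 10 vertices and degree multiset [3, 3, 3, 3, 3, 3, 3, 3, 3, 3]; D is the diagonal matrix of degrees and L = D - A. L is symmetric positive semidefinite, so every eigenvalue is real and nonnegative. The largest eigenvalue, 5, is at most the vertex count 10.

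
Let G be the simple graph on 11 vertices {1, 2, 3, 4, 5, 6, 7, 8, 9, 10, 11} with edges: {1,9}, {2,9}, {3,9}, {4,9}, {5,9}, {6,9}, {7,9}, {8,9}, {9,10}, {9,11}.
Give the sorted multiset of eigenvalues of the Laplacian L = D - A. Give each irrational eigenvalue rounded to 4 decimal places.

[0, 1, 1, 1, 1, 1, 1, 1, 1, 1, 11]

Reading degrees in the order [1, 2, 3, 4, 5, 6, 7, 8, 9, 10, 11] gives [1, 1, 1, 1, 1, 1, 1, 1, 10, 1, 1]; set D = diag(1, 1, 1, 1, 1, 1, 1, 1, 10, 1, 1) and form L = D - A. The multiplicity of 0 as a Laplacian eigenvalue equals the number of connected components. By the matrix-tree theorem the graph has (1/11) * product of the nonzero eigenvalues = 1 spanning tree. There is one zero in the spectrum, matching the 1 component.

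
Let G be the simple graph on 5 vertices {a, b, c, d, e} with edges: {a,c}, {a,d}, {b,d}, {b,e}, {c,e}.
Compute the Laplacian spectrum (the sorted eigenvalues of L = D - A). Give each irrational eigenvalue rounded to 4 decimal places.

[0, 1.3820, 1.3820, 3.6180, 3.6180]

Each diagonal entry of L is the vertex degree and each off-diagonal entry is -1 where an edge is present, 0 otherwise; in the order [a, b, c, d, e] the diagonal is [2, 2, 2, 2, 2]. Since every row of L sums to 0, the all-ones vector is in the kernel and 0 is an eigenvalue. By the matrix-tree theorem the graph has (1/5) * product of the nonzero eigenvalues = 5 spanning trees.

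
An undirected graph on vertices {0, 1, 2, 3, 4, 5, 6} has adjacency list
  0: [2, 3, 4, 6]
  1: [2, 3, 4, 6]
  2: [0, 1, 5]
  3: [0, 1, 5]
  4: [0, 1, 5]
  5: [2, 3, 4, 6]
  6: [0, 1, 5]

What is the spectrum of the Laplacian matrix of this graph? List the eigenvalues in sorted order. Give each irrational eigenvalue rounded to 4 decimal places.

[0, 3, 3, 3, 4, 4, 7]

Reading degrees in the order [0, 1, 2, 3, 4, 5, 6] gives [4, 4, 3, 3, 3, 4, 3]; set D = diag(4, 4, 3, 3, 3, 4, 3) and form L = D - A. The multiplicity of 0 as a Laplacian eigenvalue equals the number of connected components. The single zero eigenvalue shows the graph is connected. The eigenvalues sum to 24, which equals trace(L) = 2|E|.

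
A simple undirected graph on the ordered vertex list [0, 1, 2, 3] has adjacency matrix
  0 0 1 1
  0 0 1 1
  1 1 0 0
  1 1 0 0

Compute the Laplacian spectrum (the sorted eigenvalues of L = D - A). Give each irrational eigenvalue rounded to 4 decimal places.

Reading degrees in the order [0, 1, 2, 3] gives [2, 2, 2, 2]; set D = diag(2, 2, 2, 2) and form L = D - A. L is symmetric positive semidefinite, so every eigenvalue is real and nonnegative.

[0, 2, 2, 4]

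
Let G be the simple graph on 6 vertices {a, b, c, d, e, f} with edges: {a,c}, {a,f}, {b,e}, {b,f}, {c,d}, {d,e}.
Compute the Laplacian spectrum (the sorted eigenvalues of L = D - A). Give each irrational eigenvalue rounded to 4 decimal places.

Reading degrees in the order [a, b, c, d, e, f] gives [2, 2, 2, 2, 2, 2]; set D = diag(2, 2, 2, 2, 2, 2) and form L = D - A. Diagonalising L (or applying a numerical eigensolver to the 6x6 matrix) gives the spectrum above. By the matrix-tree theorem the graph has (1/6) * product of the nonzero eigenvalues = 6 spanning trees. The eigenvalues sum to 12, which equals trace(L) = 2|E|.

[0, 1, 1, 3, 3, 4]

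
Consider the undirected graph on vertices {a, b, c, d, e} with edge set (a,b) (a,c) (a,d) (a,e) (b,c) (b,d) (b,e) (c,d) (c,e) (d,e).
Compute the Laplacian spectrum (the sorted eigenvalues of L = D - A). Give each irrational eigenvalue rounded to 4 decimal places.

With the vertex order [a, b, c, d, e], the degrees are [4, 4, 4, 4, 4], giving D = diag(4, 4, 4, 4, 4) and L = D - A. The multiplicity of 0 as a Laplacian eigenvalue equals the number of connected components. The single zero eigenvalue shows the graph is connected.

[0, 5, 5, 5, 5]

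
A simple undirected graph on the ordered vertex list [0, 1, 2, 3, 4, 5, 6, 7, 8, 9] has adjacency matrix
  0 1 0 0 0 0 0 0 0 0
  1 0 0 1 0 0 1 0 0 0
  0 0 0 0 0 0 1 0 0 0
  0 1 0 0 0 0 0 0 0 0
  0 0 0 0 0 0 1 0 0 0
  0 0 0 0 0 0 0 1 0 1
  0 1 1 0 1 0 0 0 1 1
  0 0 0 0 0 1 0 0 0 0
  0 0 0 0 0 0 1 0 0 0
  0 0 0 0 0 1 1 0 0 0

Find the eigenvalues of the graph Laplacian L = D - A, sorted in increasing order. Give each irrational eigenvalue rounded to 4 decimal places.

Reading degrees in the order [0, 1, 2, 3, 4, 5, 6, 7, 8, 9] gives [1, 3, 1, 1, 1, 2, 5, 1, 1, 2]; set D = diag(1, 3, 1, 1, 1, 2, 5, 1, 1, 2) and form L = D - A. Since every row of L sums to 0, the all-ones vector is in the kernel and 0 is an eigenvalue.

[0, 0.2222, 0.4412, 1, 1, 1, 1.4963, 3.1080, 3.5435, 6.1888]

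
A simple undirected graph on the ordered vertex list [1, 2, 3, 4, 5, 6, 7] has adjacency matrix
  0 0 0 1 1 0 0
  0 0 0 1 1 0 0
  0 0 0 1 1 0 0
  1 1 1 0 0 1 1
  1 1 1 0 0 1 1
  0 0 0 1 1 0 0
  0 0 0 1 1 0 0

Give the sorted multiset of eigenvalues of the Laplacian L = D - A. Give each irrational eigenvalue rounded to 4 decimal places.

With the vertex order [1, 2, 3, 4, 5, 6, 7], the degrees are [2, 2, 2, 5, 5, 2, 2], giving D = diag(2, 2, 2, 5, 5, 2, 2) and L = D - A. L is symmetric positive semidefinite, so every eigenvalue is real and nonnegative. The single zero eigenvalue shows the graph is connected. By the matrix-tree theorem the graph has (1/7) * product of the nonzero eigenvalues = 80 spanning trees.

[0, 2, 2, 2, 2, 5, 7]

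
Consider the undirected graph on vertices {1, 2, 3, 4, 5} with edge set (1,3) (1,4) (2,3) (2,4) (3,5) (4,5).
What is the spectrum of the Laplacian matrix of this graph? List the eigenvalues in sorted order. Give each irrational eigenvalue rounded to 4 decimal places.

[0, 2, 2, 3, 5]

With the vertex order [1, 2, 3, 4, 5], the degrees are [2, 2, 3, 3, 2], giving D = diag(2, 2, 3, 3, 2) and L = D - A. Diagonalising L (or applying a numerical eigensolver to the 5x5 matrix) gives the spectrum above. The single zero eigenvalue shows the graph is connected. There is one zero in the spectrum, matching the 1 component. The largest eigenvalue, 5, is at most the vertex count 5.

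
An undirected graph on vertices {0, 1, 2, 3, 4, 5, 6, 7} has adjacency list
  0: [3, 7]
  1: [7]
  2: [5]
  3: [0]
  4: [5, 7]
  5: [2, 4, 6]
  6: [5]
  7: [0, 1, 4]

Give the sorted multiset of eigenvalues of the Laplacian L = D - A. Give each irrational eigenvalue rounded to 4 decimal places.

[0, 0.2137, 0.6177, 1, 1.4977, 2.3537, 3.8408, 4.4763]

With the vertex order [0, 1, 2, 3, 4, 5, 6, 7], the degrees are [2, 1, 1, 1, 2, 3, 1, 3], giving D = diag(2, 1, 1, 1, 2, 3, 1, 3) and L = D - A. The multiplicity of 0 as a Laplacian eigenvalue equals the number of connected components.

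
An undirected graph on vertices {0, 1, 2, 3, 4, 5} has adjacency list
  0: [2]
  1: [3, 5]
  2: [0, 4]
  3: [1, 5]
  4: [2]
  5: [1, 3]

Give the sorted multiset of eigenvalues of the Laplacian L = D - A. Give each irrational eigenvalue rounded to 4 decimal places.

With the vertex order [0, 1, 2, 3, 4, 5], the degrees are [1, 2, 2, 2, 1, 2], giving D = diag(1, 2, 2, 2, 1, 2) and L = D - A. The multiplicity of 0 as a Laplacian eigenvalue equals the number of connected components. The 2 zero eigenvalues correspond to the 2 connected components. The largest eigenvalue, 3, is at most the vertex count 6. There are 2 zeros in the spectrum, matching the 2 components.

[0, 0, 1, 3, 3, 3]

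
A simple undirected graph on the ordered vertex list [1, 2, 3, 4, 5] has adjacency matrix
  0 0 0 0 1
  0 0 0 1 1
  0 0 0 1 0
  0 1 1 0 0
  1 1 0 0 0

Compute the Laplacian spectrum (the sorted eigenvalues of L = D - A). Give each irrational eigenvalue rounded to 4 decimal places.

With the vertex order [1, 2, 3, 4, 5], the degrees are [1, 2, 1, 2, 2], giving D = diag(1, 2, 1, 2, 2) and L = D - A. Since every row of L sums to 0, the all-ones vector is in the kernel and 0 is an eigenvalue.

[0, 0.3820, 1.3820, 2.6180, 3.6180]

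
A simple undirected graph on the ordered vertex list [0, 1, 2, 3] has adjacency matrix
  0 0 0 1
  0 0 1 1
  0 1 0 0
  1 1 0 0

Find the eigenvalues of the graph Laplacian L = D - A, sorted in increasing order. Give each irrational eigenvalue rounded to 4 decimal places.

With the vertex order [0, 1, 2, 3], the degrees are [1, 2, 1, 2], giving D = diag(1, 2, 1, 2) and L = D - A. Diagonalising L (or applying a numerical eigensolver to the 4x4 matrix) gives the spectrum above. The single zero eigenvalue shows the graph is connected. By the matrix-tree theorem the graph has (1/4) * product of the nonzero eigenvalues = 1 spanning tree.

[0, 0.5858, 2, 3.4142]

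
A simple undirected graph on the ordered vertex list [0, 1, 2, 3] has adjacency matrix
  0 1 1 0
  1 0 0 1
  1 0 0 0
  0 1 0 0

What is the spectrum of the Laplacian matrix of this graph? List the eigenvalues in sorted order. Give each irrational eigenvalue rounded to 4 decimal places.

With the vertex order [0, 1, 2, 3], the degrees are [2, 2, 1, 1], giving D = diag(2, 2, 1, 1) and L = D - A. Diagonalising L (or applying a numerical eigensolver to the 4x4 matrix) gives the spectrum above. The single zero eigenvalue shows the graph is connected. By the matrix-tree theorem the graph has (1/4) * product of the nonzero eigenvalues = 1 spanning tree.

[0, 0.5858, 2, 3.4142]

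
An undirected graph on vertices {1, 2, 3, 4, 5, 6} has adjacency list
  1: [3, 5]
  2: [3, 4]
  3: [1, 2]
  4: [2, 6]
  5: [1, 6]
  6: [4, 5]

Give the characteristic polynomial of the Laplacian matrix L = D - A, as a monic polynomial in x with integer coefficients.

Reading degrees in the order [1, 2, 3, 4, 5, 6] gives [2, 2, 2, 2, 2, 2]; set D = diag(2, 2, 2, 2, 2, 2) and form L = D - A. L has integer entries, so p(x) = det(xI - L) has integer coefficients. Expanding the determinant yields x^6 - 12x^5 + 54x^4 - 112x^3 + 105x^2 - 36x. Since p(0) = det(-L) = 0, x divides p(x). The eigenvalues sum to 12, which equals trace(L) = 2|E|.

x^6 - 12x^5 + 54x^4 - 112x^3 + 105x^2 - 36x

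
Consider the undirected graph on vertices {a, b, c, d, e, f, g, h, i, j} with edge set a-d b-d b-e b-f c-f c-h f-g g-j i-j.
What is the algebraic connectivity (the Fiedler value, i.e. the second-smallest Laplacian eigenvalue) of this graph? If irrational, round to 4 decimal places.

0.1859

With the vertex order [a, b, c, d, e, f, g, h, i, j], the degrees are [1, 3, 2, 2, 1, 3, 2, 1, 1, 2], giving D = diag(1, 3, 2, 2, 1, 3, 2, 1, 1, 2) and L = D - A. Computing the eigenvalues of L and sorting gives [0, 0.1859, 0.2989, 0.6329, 1.1826, 2, 2.3183, 3.0437, 3.5861, 4.7517]. The Fiedler value lambda_2 = 0.1859 is strictly positive, so the graph is connected. By the matrix-tree theorem the graph has (1/10) * product of the nonzero eigenvalues = 1 spanning tree. There is one zero in the spectrum, matching the 1 component.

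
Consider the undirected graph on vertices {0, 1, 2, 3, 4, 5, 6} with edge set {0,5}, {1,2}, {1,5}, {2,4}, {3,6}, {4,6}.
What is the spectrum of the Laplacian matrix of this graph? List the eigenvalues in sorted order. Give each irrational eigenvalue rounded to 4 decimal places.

[0, 0.1981, 0.7530, 1.5550, 2.4450, 3.2470, 3.8019]

Each diagonal entry of L is the vertex degree and each off-diagonal entry is -1 where an edge is present, 0 otherwise; in the order [0, 1, 2, 3, 4, 5, 6] the diagonal is [1, 2, 2, 1, 2, 2, 2]. Diagonalising L (or applying a numerical eigensolver to the 7x7 matrix) gives the spectrum above. The single zero eigenvalue shows the graph is connected.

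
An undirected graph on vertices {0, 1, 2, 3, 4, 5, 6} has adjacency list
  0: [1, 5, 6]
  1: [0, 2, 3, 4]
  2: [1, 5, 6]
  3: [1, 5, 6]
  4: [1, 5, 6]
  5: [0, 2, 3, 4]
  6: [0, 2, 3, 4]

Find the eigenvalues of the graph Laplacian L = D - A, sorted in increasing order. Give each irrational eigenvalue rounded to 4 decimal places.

[0, 3, 3, 3, 4, 4, 7]

Each diagonal entry of L is the vertex degree and each off-diagonal entry is -1 where an edge is present, 0 otherwise; in the order [0, 1, 2, 3, 4, 5, 6] the diagonal is [3, 4, 3, 3, 3, 4, 4]. The multiplicity of 0 as a Laplacian eigenvalue equals the number of connected components. There is one zero in the spectrum, matching the 1 component. By the matrix-tree theorem the graph has (1/7) * product of the nonzero eigenvalues = 432 spanning trees.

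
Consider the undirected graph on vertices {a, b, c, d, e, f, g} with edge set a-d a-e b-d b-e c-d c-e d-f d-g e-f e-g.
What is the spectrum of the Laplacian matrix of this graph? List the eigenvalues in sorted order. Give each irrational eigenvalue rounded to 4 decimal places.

[0, 2, 2, 2, 2, 5, 7]

Each diagonal entry of L is the vertex degree and each off-diagonal entry is -1 where an edge is present, 0 otherwise; in the order [a, b, c, d, e, f, g] the diagonal is [2, 2, 2, 5, 5, 2, 2]. Diagonalising L (or applying a numerical eigensolver to the 7x7 matrix) gives the spectrum above. The single zero eigenvalue shows the graph is connected.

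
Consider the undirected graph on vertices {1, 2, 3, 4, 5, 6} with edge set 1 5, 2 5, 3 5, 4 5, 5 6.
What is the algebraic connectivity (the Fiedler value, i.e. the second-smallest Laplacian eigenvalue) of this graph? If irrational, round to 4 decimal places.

Each diagonal entry of L is the vertex degree and each off-diagonal entry is -1 where an edge is present, 0 otherwise; in the order [1, 2, 3, 4, 5, 6] the diagonal is [1, 1, 1, 1, 5, 1]. Computing the eigenvalues of L and sorting gives [0, 1, 1, 1, 1, 6]. The Fiedler value lambda_2 = 1 is strictly positive, so the graph is connected.

1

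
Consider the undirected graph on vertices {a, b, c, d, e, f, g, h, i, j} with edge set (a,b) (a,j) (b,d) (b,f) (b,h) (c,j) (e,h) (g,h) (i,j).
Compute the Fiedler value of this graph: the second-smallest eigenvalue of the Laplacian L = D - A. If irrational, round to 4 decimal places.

0.1800

With the vertex order [a, b, c, d, e, f, g, h, i, j], the degrees are [2, 4, 1, 1, 1, 1, 1, 3, 1, 3], giving D = diag(2, 4, 1, 1, 1, 1, 1, 3, 1, 3) and L = D - A. Computing the eigenvalues of L and sorting gives [0, 0.1800, 0.4792, 1, 1, 1, 1.6050, 3.3220, 4.0680, 5.3458]. The Fiedler value lambda_2 = 0.1800 is strictly positive, so the graph is connected. The largest eigenvalue, 5.3458, is at most the vertex count 10. There is one zero in the spectrum, matching the 1 component.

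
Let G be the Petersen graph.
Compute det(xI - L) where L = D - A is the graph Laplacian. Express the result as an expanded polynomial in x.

x^10 - 30x^9 + 390x^8 - 2880x^7 + 13305x^6 - 39882x^5 + 77640x^4 - 94800x^3 + 66000x^2 - 20000x

The graph has 10 vertices and degree multiset [3, 3, 3, 3, 3, 3, 3, 3, 3, 3]; D is the diagonal matrix of degrees and L = D - A. L has integer entries, so p(x) = det(xI - L) has integer coefficients. Expanding the determinant yields x^10 - 30x^9 + 390x^8 - 2880x^7 + 13305x^6 - 39882x^5 + 77640x^4 - 94800x^3 + 66000x^2 - 20000x. The constant term is 0 because L is singular (the all-ones vector lies in its kernel).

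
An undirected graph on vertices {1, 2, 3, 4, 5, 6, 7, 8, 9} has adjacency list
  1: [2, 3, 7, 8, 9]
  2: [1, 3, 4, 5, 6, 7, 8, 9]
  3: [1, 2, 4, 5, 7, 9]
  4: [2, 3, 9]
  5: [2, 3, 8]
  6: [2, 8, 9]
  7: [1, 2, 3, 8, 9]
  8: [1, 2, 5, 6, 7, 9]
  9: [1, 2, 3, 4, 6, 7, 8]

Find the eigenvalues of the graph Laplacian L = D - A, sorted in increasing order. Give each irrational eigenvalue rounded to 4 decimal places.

Each diagonal entry of L is the vertex degree and each off-diagonal entry is -1 where an edge is present, 0 otherwise; in the order [1, 2, 3, 4, 5, 6, 7, 8, 9] the diagonal is [5, 8, 6, 3, 3, 3, 5, 6, 7]. Diagonalising L (or applying a numerical eigensolver to the 9x9 matrix) gives the spectrum above. The single zero eigenvalue shows the graph is connected.

[0, 2.6972, 2.8074, 3.4384, 6, 6.3028, 7.5616, 8.1926, 9]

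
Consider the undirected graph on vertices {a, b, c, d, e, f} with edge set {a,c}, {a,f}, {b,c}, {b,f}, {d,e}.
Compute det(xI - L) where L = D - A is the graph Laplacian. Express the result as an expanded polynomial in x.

x^6 - 10x^5 + 36x^4 - 56x^3 + 32x^2

Each diagonal entry of L is the vertex degree and each off-diagonal entry is -1 where an edge is present, 0 otherwise; in the order [a, b, c, d, e, f] the diagonal is [2, 2, 2, 1, 1, 2]. The eigenvalues of L are [0, 0, 2, 2, 2, 4]; the characteristic polynomial is the product of (x - lambda_i), which multiplies out to x^6 - 10x^5 + 36x^4 - 56x^3 + 32x^2. The coefficient of x^5 equals -trace(L) = -10, matching the sum of degrees. The largest eigenvalue, 4, is at most the vertex count 6.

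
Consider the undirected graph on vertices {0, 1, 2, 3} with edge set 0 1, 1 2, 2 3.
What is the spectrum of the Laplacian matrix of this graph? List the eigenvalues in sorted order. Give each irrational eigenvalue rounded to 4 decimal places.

With the vertex order [0, 1, 2, 3], the degrees are [1, 2, 2, 1], giving D = diag(1, 2, 2, 1) and L = D - A. Since every row of L sums to 0, the all-ones vector is in the kernel and 0 is an eigenvalue. The single zero eigenvalue shows the graph is connected. The eigenvalues sum to 6, which equals trace(L) = 2|E|. By the matrix-tree theorem the graph has (1/4) * product of the nonzero eigenvalues = 1 spanning tree.

[0, 0.5858, 2, 3.4142]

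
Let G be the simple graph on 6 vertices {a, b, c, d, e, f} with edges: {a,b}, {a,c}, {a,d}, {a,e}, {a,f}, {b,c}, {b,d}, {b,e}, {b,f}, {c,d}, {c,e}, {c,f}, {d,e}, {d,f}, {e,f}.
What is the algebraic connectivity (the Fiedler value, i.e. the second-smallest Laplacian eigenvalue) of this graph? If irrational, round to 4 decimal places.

Reading degrees in the order [a, b, c, d, e, f] gives [5, 5, 5, 5, 5, 5]; set D = diag(5, 5, 5, 5, 5, 5) and form L = D - A. Computing the eigenvalues of L and sorting gives [0, 6, 6, 6, 6, 6]. The Fiedler value lambda_2 = 6 is strictly positive, so the graph is connected. There is one zero in the spectrum, matching the 1 component.

6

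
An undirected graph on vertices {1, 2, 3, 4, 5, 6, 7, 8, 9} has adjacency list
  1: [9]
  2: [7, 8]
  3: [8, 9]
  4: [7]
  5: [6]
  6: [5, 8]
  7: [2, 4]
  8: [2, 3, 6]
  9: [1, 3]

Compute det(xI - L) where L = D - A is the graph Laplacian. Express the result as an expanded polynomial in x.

x^9 - 16x^8 + 104x^7 - 354x^6 + 677x^5 - 724x^4 + 405x^3 - 102x^2 + 9x

Each diagonal entry of L is the vertex degree and each off-diagonal entry is -1 where an edge is present, 0 otherwise; in the order [1, 2, 3, 4, 5, 6, 7, 8, 9] the diagonal is [1, 2, 2, 1, 1, 2, 2, 3, 2]. Computing det(xI - L) by cofactor expansion (or equivalently via sum-over-permutations) gives x^9 - 16x^8 + 104x^7 - 354x^6 + 677x^5 - 724x^4 + 405x^3 - 102x^2 + 9x. Since p(0) = det(-L) = 0, x divides p(x). The largest eigenvalue, 4.4605, is at most the vertex count 9. The eigenvalues sum to 16, which equals trace(L) = 2|E|.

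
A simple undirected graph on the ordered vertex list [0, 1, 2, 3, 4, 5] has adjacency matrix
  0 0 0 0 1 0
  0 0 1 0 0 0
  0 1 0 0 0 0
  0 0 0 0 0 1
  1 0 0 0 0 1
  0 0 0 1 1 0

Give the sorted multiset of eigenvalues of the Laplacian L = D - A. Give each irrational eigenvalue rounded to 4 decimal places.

[0, 0, 0.5858, 2, 2, 3.4142]

Reading degrees in the order [0, 1, 2, 3, 4, 5] gives [1, 1, 1, 1, 2, 2]; set D = diag(1, 1, 1, 1, 2, 2) and form L = D - A. L is symmetric positive semidefinite, so every eigenvalue is real and nonnegative. The 2 zero eigenvalues correspond to the 2 connected components. There are 2 zeros in the spectrum, matching the 2 components.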